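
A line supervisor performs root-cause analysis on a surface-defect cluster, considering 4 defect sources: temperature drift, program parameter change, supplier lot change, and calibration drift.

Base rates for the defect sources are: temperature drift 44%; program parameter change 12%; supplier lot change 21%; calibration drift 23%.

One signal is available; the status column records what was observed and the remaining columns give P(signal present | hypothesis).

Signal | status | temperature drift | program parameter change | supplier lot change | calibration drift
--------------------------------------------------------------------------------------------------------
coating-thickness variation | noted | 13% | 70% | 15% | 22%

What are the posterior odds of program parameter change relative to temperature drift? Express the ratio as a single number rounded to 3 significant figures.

Unnormalized posterior weight (prior times the signal likelihood) for each of the two hypotheses:
  program parameter change: 0.12 × 0.70 = 0.084
  temperature drift: 0.44 × 0.13 = 0.0572
Posterior odds = 0.084 / 0.0572 ≈ 1.47.

1.47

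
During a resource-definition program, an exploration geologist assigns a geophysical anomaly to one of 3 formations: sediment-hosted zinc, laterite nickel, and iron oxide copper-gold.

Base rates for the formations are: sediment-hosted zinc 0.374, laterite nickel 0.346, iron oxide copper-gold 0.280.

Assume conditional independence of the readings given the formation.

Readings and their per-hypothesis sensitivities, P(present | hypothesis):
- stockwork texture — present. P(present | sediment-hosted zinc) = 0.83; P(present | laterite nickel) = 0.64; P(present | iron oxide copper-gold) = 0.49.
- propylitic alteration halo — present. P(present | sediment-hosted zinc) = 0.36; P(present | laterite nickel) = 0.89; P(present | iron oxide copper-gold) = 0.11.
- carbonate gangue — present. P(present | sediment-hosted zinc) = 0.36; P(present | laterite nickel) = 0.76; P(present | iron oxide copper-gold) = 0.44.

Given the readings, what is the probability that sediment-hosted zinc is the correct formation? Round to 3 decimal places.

0.205

By Bayes' rule with conditional independence, the unnormalized weight for each hypothesis is prior × ∏ likelihoods:
  sediment-hosted zinc: 0.374 × 0.83 × 0.36 × 0.36 = 0.04023
  laterite nickel: 0.346 × 0.64 × 0.89 × 0.76 = 0.14978
  iron oxide copper-gold: 0.280 × 0.49 × 0.11 × 0.44 = 0.0066405
Normalizing constant Z = 0.04023 + 0.14978 + 0.0066405 = 0.19665.
P(sediment-hosted zinc | evidence) = 0.04023 / 0.19665 ≈ 0.205.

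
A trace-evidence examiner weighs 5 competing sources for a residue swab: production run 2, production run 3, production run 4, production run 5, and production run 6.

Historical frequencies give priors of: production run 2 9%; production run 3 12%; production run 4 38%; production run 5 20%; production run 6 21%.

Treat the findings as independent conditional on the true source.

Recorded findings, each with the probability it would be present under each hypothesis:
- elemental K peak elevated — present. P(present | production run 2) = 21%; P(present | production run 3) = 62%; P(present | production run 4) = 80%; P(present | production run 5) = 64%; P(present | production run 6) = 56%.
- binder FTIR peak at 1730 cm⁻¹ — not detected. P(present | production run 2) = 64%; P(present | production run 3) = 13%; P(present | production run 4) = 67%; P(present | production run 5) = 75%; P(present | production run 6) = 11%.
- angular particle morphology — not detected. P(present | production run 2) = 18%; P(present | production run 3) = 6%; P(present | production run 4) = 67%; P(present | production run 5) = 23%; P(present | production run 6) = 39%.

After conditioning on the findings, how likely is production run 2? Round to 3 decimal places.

0.030

By Bayes' rule with conditional independence, the unnormalized weight for each hypothesis is prior × ∏ likelihoods (using 1 − P(present | H) for each absent finding):
  production run 2: 0.09 × 0.21 × (1 − 0.64) × (1 − 0.18) = 0.0055793
  production run 3: 0.12 × 0.62 × (1 − 0.13) × (1 − 0.06) = 0.060844
  production run 4: 0.38 × 0.80 × (1 − 0.67) × (1 − 0.67) = 0.033106
  production run 5: 0.20 × 0.64 × (1 − 0.75) × (1 − 0.23) = 0.02464
  production run 6: 0.21 × 0.56 × (1 − 0.11) × (1 − 0.39) = 0.063845
Marginal likelihood of the evidence = 0.18801.
P(production run 2 | evidence) = 0.0055793 / 0.18801 ≈ 0.030.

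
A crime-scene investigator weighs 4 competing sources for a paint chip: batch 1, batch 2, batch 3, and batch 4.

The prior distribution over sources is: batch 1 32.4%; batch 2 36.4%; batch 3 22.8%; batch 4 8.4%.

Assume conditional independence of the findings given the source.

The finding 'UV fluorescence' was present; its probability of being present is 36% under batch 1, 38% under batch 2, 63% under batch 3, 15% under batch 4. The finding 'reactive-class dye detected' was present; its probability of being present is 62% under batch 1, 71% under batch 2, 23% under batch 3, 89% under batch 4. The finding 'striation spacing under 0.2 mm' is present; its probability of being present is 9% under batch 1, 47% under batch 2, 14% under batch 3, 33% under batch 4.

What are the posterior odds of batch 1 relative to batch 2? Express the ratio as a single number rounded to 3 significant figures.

Unnormalized posterior weight (prior times the finding likelihoods) for each of the two hypotheses:
  batch 1: 0.324 × 0.36 × 0.62 × 0.09 = 0.0065085
  batch 2: 0.364 × 0.38 × 0.71 × 0.47 = 0.046157
Odds(batch 1 : batch 2) = 0.0065085 / 0.046157 ≈ 0.141.

0.141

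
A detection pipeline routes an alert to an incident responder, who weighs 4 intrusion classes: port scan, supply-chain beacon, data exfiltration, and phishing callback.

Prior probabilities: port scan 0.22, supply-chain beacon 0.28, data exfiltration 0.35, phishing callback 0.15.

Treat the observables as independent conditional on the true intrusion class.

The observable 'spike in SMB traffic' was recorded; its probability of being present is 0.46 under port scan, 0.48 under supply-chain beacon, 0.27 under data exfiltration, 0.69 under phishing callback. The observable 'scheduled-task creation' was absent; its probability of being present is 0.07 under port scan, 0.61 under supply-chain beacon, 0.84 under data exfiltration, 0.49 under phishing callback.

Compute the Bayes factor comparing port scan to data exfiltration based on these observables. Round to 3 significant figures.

Take the product of per-observable likelihoods under each hypothesis (using 1 − P(present | H) for each absent observable), then divide.
  port scan: 0.46 × (1 − 0.07) = 0.4278
  data exfiltration: 0.27 × (1 − 0.84) = 0.0432
Bayes factor = 0.4278 / 0.0432 ≈ 9.90

9.90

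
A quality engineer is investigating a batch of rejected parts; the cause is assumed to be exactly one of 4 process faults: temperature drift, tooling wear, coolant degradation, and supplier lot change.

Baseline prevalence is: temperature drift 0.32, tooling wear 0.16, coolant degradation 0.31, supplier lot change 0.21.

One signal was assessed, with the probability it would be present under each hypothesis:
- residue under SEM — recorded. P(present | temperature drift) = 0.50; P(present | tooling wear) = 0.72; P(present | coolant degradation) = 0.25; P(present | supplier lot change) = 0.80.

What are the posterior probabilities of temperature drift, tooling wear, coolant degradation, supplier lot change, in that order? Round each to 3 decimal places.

0.307, 0.221, 0.149, 0.323

Multiply each prior by the likelihood of the signal:
  temperature drift: 0.32 × 0.50 = 0.16
  tooling wear: 0.16 × 0.72 = 0.1152
  coolant degradation: 0.31 × 0.25 = 0.0775
  supplier lot change: 0.21 × 0.80 = 0.168
The unnormalized weights sum to 0.5207.
P(temperature drift | evidence) = 0.16 / 0.5207 ≈ 0.307
P(tooling wear | evidence) = 0.1152 / 0.5207 ≈ 0.221
P(coolant degradation | evidence) = 0.0775 / 0.5207 ≈ 0.149
P(supplier lot change | evidence) = 0.168 / 0.5207 ≈ 0.323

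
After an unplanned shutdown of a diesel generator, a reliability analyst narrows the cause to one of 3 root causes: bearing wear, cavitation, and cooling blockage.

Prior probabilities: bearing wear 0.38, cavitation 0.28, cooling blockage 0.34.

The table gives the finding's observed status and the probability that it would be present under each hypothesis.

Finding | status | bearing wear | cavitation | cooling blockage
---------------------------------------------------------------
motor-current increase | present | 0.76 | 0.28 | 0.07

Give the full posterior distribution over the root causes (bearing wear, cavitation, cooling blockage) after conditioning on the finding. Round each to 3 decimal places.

0.739, 0.201, 0.061

By Bayes' rule, the unnormalized weight for each hypothesis is prior × likelihood:
  bearing wear: 0.38 × 0.76 = 0.2888
  cavitation: 0.28 × 0.28 = 0.0784
  cooling blockage: 0.34 × 0.07 = 0.0238
Normalizing constant Z = 0.2888 + 0.0784 + 0.0238 = 0.391.
P(bearing wear | evidence) = 0.2888 / 0.391 ≈ 0.739
P(cavitation | evidence) = 0.0784 / 0.391 ≈ 0.201
P(cooling blockage | evidence) = 0.0238 / 0.391 ≈ 0.061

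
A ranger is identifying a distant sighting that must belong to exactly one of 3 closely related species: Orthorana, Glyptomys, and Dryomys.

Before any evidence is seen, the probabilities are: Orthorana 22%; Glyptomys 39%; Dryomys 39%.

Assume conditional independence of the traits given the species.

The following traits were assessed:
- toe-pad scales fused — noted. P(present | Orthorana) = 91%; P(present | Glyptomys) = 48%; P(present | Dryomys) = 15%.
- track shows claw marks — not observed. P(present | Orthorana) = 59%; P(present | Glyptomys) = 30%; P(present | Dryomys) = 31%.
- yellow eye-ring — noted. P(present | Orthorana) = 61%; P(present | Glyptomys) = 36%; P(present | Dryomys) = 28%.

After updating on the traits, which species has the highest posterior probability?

Multiply each prior by the joint likelihood of the trait pattern (using 1 − P(present | H) for each absent trait):
  Orthorana: 0.22 × 0.91 × (1 − 0.59) × 0.61 = 0.05007
  Glyptomys: 0.39 × 0.48 × (1 − 0.30) × 0.36 = 0.047174
  Dryomys: 0.39 × 0.15 × (1 − 0.31) × 0.28 = 0.011302
Marginal likelihood of the evidence = 0.10855.
P(Orthorana | evidence) ≈ 0.05007 / 0.10855 ≈ 0.461
P(Glyptomys | evidence) ≈ 0.047174 / 0.10855 ≈ 0.435
P(Dryomys | evidence) ≈ 0.011302 / 0.10855 ≈ 0.104
The largest is 0.461, so Orthorana is most probable.

Orthorana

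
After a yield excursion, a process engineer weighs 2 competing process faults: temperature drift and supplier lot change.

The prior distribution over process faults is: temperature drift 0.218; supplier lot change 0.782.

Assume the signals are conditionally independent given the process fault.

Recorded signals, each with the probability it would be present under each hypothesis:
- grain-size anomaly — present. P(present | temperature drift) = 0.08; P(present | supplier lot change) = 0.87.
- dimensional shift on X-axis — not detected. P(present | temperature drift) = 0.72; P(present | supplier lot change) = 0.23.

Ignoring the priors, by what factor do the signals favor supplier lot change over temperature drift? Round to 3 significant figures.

Take the product of per-signal likelihoods under each hypothesis (using 1 − P(present | H) for each absent signal), then divide.
  supplier lot change: 0.87 × (1 − 0.23) = 0.6699
  temperature drift: 0.08 × (1 − 0.72) = 0.0224
Bayes factor = 0.6699 / 0.0224 ≈ 29.9

29.9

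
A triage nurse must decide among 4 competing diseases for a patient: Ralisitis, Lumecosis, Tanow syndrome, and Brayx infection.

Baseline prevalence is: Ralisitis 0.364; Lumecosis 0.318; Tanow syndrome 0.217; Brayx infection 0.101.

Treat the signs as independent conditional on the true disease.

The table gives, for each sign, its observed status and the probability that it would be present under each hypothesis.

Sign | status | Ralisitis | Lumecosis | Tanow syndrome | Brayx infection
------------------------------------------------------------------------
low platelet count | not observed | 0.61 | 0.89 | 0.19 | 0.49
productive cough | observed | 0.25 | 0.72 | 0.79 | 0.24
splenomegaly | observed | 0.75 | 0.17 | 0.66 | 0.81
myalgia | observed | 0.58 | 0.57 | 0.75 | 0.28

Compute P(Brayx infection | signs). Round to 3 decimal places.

0.031

For each hypothesis, the unnormalized posterior weight is prior × product of the sign likelihoods (using 1 − P(present | H) for each absent sign):
  Ralisitis: 0.364 × (1 − 0.61) × 0.25 × 0.75 × 0.58 = 0.015438
  Lumecosis: 0.318 × (1 − 0.89) × 0.72 × 0.17 × 0.57 = 0.0024405
  Tanow syndrome: 0.217 × (1 − 0.19) × 0.79 × 0.66 × 0.75 = 0.068735
  Brayx infection: 0.101 × (1 − 0.49) × 0.24 × 0.81 × 0.28 = 0.0028038
Marginal likelihood of the evidence = 0.089417.
P(Brayx infection | evidence) = 0.0028038 / 0.089417 ≈ 0.031.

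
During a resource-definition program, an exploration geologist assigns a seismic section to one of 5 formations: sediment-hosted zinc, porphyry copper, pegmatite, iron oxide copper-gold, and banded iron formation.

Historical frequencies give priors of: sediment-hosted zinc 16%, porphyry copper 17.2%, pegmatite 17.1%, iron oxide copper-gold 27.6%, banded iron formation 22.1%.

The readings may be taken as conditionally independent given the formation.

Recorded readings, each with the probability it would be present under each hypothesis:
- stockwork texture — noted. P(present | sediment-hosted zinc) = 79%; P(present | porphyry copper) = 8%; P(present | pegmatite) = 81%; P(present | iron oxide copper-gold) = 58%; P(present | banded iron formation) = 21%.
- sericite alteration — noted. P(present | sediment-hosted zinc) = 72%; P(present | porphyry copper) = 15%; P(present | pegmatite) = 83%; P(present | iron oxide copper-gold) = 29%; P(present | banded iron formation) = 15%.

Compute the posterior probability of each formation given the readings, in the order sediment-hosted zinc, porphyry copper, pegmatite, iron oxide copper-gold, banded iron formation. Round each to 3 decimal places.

0.348, 0.008, 0.440, 0.178, 0.027

Multiply each prior by the joint likelihood of the reading pattern:
  sediment-hosted zinc: 0.160 × 0.79 × 0.72 = 0.091008
  porphyry copper: 0.172 × 0.08 × 0.15 = 0.002064
  pegmatite: 0.171 × 0.81 × 0.83 = 0.11496
  iron oxide copper-gold: 0.276 × 0.58 × 0.29 = 0.046423
  banded iron formation: 0.221 × 0.21 × 0.15 = 0.0069615
The unnormalized weights sum to 0.26142.
P(sediment-hosted zinc | evidence) = 0.091008 / 0.26142 ≈ 0.348
P(porphyry copper | evidence) = 0.002064 / 0.26142 ≈ 0.008
P(pegmatite | evidence) = 0.11496 / 0.26142 ≈ 0.440
P(iron oxide copper-gold | evidence) = 0.046423 / 0.26142 ≈ 0.178
P(banded iron formation | evidence) = 0.0069615 / 0.26142 ≈ 0.027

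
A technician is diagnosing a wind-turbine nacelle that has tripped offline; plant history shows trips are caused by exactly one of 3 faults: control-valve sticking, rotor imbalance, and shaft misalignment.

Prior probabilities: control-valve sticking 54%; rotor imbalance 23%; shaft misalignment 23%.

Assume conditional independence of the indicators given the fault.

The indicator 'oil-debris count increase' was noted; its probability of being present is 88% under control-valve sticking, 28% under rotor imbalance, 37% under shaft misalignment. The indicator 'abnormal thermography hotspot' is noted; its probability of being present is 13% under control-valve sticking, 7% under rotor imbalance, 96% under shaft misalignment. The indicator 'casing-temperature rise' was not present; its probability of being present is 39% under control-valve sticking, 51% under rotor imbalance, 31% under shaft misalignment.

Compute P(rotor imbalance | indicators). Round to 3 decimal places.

0.023

For each hypothesis, the unnormalized posterior weight is prior × product of the indicator likelihoods (using 1 − P(present | H) for each absent indicator):
  control-valve sticking: 0.54 × 0.88 × 0.13 × (1 − 0.39) = 0.037683
  rotor imbalance: 0.23 × 0.28 × 0.07 × (1 − 0.51) = 0.0022089
  shaft misalignment: 0.23 × 0.37 × 0.96 × (1 − 0.31) = 0.05637
Marginal likelihood of the evidence = 0.096263.
P(rotor imbalance | evidence) = 0.0022089 / 0.096263 ≈ 0.023.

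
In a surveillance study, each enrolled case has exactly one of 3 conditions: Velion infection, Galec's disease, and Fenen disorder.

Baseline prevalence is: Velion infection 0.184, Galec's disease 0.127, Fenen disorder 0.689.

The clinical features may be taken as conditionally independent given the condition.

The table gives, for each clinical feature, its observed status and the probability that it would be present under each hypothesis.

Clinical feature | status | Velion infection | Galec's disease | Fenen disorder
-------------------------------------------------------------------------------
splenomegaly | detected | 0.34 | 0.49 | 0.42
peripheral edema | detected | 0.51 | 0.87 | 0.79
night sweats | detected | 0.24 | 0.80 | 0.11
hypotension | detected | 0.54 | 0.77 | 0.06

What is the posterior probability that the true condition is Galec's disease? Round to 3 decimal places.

Multiply each prior by the joint likelihood of the clinical feature pattern:
  Velion infection: 0.184 × 0.34 × 0.51 × 0.24 × 0.54 = 0.004135
  Galec's disease: 0.127 × 0.49 × 0.87 × 0.80 × 0.77 = 0.03335
  Fenen disorder: 0.689 × 0.42 × 0.79 × 0.11 × 0.06 = 0.0015088
The unnormalized weights sum to 0.038994.
P(Galec's disease | evidence) = 0.03335 / 0.038994 ≈ 0.855.

0.855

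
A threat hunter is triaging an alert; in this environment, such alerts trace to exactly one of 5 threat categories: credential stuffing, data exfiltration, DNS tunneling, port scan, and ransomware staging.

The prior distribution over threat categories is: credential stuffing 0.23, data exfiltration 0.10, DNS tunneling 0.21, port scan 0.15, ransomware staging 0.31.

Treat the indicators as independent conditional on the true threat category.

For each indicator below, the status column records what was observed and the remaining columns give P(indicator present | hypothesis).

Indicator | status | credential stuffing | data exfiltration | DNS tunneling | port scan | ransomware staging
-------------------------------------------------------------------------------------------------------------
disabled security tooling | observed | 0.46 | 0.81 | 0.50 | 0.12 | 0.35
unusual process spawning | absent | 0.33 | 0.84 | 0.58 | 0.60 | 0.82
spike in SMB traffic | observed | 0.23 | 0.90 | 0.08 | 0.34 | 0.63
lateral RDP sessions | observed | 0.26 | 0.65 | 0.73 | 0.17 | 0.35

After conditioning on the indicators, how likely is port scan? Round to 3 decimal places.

For each hypothesis, the unnormalized posterior weight is prior × product of the indicator likelihoods (using 1 − P(present | H) for each absent indicator):
  credential stuffing: 0.23 × 0.46 × (1 − 0.33) × 0.23 × 0.26 = 0.004239
  data exfiltration: 0.10 × 0.81 × (1 − 0.84) × 0.90 × 0.65 = 0.0075816
  DNS tunneling: 0.21 × 0.50 × (1 − 0.58) × 0.08 × 0.73 = 0.0025754
  port scan: 0.15 × 0.12 × (1 − 0.60) × 0.34 × 0.17 = 0.00041616
  ransomware staging: 0.31 × 0.35 × (1 − 0.82) × 0.63 × 0.35 = 0.0043064
Marginal likelihood of the evidence = 0.019119.
P(port scan | evidence) = 0.00041616 / 0.019119 ≈ 0.022.

0.022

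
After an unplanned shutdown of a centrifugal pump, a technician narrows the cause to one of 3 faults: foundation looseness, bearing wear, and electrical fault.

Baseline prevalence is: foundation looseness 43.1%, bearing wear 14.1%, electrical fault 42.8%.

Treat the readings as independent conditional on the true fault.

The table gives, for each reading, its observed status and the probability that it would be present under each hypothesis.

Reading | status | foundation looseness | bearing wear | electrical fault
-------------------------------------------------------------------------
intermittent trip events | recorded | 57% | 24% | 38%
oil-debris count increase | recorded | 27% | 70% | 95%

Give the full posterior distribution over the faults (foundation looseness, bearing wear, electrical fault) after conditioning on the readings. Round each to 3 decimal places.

0.271, 0.097, 0.632

By Bayes' rule with conditional independence, the unnormalized weight for each hypothesis is prior × ∏ likelihoods:
  foundation looseness: 0.431 × 0.57 × 0.27 = 0.066331
  bearing wear: 0.141 × 0.24 × 0.70 = 0.023688
  electrical fault: 0.428 × 0.38 × 0.95 = 0.15451
Normalizing constant Z = 0.066331 + 0.023688 + 0.15451 = 0.24453.
P(foundation looseness | evidence) = 0.066331 / 0.24453 ≈ 0.271
P(bearing wear | evidence) = 0.023688 / 0.24453 ≈ 0.097
P(electrical fault | evidence) = 0.15451 / 0.24453 ≈ 0.632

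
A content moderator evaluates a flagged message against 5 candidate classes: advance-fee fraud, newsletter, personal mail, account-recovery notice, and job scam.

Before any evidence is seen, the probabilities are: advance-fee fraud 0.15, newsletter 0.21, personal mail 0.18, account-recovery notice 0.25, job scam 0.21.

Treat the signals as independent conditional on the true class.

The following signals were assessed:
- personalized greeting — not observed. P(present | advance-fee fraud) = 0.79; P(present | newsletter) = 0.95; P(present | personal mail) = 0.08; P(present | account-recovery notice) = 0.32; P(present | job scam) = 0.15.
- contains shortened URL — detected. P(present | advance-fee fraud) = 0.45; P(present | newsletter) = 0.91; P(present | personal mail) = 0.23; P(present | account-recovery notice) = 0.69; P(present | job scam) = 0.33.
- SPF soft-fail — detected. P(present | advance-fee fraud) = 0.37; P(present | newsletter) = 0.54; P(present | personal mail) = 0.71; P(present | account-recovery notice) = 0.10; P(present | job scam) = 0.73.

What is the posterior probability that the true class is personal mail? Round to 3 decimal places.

0.293

For each hypothesis, the unnormalized posterior weight is prior × product of the signal likelihoods (using 1 − P(present | H) for each absent signal):
  advance-fee fraud: 0.15 × (1 − 0.79) × 0.45 × 0.37 = 0.0052447
  newsletter: 0.21 × (1 − 0.95) × 0.91 × 0.54 = 0.0051597
  personal mail: 0.18 × (1 − 0.08) × 0.23 × 0.71 = 0.027042
  account-recovery notice: 0.25 × (1 − 0.32) × 0.69 × 0.10 = 0.01173
  job scam: 0.21 × (1 − 0.15) × 0.33 × 0.73 = 0.043001
Marginal likelihood of the evidence = 0.092178.
P(personal mail | evidence) = 0.027042 / 0.092178 ≈ 0.293.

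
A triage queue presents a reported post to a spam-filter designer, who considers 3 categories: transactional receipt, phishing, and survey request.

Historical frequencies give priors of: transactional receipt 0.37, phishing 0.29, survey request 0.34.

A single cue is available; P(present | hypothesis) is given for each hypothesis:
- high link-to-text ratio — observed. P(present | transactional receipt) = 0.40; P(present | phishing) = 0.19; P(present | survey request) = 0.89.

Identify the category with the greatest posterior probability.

By Bayes' rule, the unnormalized weight for each hypothesis is prior × likelihood:
  transactional receipt: 0.37 × 0.40 = 0.148
  phishing: 0.29 × 0.19 = 0.0551
  survey request: 0.34 × 0.89 = 0.3026
The unnormalized weights sum to 0.5057.
P(transactional receipt | evidence) ≈ 0.148 / 0.5057 ≈ 0.293
P(phishing | evidence) ≈ 0.0551 / 0.5057 ≈ 0.109
P(survey request | evidence) ≈ 0.3026 / 0.5057 ≈ 0.598
The largest is 0.598, so survey request is most probable.

survey request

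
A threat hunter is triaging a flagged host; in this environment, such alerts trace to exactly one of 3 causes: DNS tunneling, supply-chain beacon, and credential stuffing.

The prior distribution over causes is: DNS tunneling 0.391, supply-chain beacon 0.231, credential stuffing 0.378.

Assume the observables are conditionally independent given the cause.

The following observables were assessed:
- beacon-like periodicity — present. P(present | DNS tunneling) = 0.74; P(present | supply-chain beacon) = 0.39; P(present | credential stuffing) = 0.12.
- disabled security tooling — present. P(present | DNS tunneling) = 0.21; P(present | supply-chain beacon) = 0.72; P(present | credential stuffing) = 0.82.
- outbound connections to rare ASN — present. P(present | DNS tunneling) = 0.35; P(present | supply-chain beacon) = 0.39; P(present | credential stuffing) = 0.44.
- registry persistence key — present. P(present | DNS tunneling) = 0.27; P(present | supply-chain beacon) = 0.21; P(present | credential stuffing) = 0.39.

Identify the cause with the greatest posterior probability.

credential stuffing

Multiply each prior by the joint likelihood of the observable pattern:
  DNS tunneling: 0.391 × 0.74 × 0.21 × 0.35 × 0.27 = 0.005742
  supply-chain beacon: 0.231 × 0.39 × 0.72 × 0.39 × 0.21 = 0.0053124
  credential stuffing: 0.378 × 0.12 × 0.82 × 0.44 × 0.39 = 0.0063827
Marginal likelihood of the evidence = 0.017437.
P(DNS tunneling | evidence) ≈ 0.005742 / 0.017437 ≈ 0.329
P(supply-chain beacon | evidence) ≈ 0.0053124 / 0.017437 ≈ 0.305
P(credential stuffing | evidence) ≈ 0.0063827 / 0.017437 ≈ 0.366
The largest is 0.366, so credential stuffing is most probable.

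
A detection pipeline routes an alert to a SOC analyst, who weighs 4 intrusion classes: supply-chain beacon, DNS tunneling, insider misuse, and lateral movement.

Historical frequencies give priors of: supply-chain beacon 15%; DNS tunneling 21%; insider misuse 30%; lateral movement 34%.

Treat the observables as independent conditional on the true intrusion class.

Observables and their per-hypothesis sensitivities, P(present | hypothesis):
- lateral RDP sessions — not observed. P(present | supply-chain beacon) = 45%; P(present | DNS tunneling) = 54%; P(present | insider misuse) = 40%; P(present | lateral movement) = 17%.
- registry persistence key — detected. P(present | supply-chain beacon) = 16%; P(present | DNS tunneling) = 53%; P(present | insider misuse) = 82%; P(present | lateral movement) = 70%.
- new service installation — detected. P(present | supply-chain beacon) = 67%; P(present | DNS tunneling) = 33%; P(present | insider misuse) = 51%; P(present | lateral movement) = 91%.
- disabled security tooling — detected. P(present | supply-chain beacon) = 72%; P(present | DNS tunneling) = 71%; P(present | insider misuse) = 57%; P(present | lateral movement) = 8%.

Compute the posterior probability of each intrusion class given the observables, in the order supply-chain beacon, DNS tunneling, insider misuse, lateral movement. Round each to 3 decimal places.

0.084, 0.159, 0.567, 0.190

Multiply each prior by the joint likelihood of the observable pattern (using 1 − P(present | H) for each absent observable):
  supply-chain beacon: 0.15 × (1 − 0.45) × 0.16 × 0.67 × 0.72 = 0.0063677
  DNS tunneling: 0.21 × (1 − 0.54) × 0.53 × 0.33 × 0.71 = 0.011996
  insider misuse: 0.30 × (1 − 0.40) × 0.82 × 0.51 × 0.57 = 0.042907
  lateral movement: 0.34 × (1 − 0.17) × 0.70 × 0.91 × 0.08 = 0.014381
Normalizing constant Z = 0.0063677 + 0.011996 + 0.042907 + 0.014381 = 0.075652.
P(supply-chain beacon | evidence) = 0.0063677 / 0.075652 ≈ 0.084
P(DNS tunneling | evidence) = 0.011996 / 0.075652 ≈ 0.159
P(insider misuse | evidence) = 0.042907 / 0.075652 ≈ 0.567
P(lateral movement | evidence) = 0.014381 / 0.075652 ≈ 0.190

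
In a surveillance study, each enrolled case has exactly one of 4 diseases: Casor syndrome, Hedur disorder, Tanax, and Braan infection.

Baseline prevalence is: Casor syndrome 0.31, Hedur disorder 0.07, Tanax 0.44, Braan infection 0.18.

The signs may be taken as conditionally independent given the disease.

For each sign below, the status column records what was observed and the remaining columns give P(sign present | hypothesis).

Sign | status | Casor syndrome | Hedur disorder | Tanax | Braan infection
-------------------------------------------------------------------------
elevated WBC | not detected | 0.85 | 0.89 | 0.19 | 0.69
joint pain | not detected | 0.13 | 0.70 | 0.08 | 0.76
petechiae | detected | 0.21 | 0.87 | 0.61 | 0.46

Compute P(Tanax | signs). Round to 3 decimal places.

For each hypothesis, the unnormalized posterior weight is prior × product of the sign likelihoods (using 1 − P(present | H) for each absent sign):
  Casor syndrome: 0.31 × (1 − 0.85) × (1 − 0.13) × 0.21 = 0.0084956
  Hedur disorder: 0.07 × (1 − 0.89) × (1 − 0.70) × 0.87 = 0.0020097
  Tanax: 0.44 × (1 − 0.19) × (1 − 0.08) × 0.61 = 0.20001
  Braan infection: 0.18 × (1 − 0.69) × (1 − 0.76) × 0.46 = 0.0061603
Normalizing constant Z = 0.0084956 + 0.0020097 + 0.20001 + 0.0061603 = 0.21668.
P(Tanax | evidence) = 0.20001 / 0.21668 ≈ 0.923.

0.923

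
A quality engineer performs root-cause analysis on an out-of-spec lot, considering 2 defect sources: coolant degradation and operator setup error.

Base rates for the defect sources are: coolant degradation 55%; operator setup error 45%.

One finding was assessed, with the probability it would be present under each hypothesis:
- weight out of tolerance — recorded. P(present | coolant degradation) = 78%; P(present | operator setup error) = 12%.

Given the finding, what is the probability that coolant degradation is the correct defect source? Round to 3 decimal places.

0.888

Multiply each prior by the likelihood of the finding:
  coolant degradation: 0.55 × 0.78 = 0.429
  operator setup error: 0.45 × 0.12 = 0.054
Marginal likelihood of the evidence = 0.483.
P(coolant degradation | evidence) = 0.429 / 0.483 ≈ 0.888.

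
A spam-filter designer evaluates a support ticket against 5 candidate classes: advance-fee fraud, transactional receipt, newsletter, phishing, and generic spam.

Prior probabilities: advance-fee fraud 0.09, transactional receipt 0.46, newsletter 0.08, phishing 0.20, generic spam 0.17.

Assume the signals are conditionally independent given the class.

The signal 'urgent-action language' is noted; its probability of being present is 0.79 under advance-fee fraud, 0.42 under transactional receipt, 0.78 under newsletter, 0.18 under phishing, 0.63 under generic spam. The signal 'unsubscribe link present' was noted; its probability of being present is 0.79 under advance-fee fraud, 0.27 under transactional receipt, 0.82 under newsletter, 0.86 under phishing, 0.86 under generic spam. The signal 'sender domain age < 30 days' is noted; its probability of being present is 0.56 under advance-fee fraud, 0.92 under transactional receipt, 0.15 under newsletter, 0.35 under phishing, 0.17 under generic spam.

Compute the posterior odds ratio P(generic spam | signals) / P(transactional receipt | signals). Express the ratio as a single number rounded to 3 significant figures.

0.326

Unnormalized posterior weight (prior times the signal likelihoods) for each of the two hypotheses:
  generic spam: 0.17 × 0.63 × 0.86 × 0.17 = 0.015658
  transactional receipt: 0.46 × 0.42 × 0.27 × 0.92 = 0.047991
Posterior odds = 0.015658 / 0.047991 ≈ 0.326.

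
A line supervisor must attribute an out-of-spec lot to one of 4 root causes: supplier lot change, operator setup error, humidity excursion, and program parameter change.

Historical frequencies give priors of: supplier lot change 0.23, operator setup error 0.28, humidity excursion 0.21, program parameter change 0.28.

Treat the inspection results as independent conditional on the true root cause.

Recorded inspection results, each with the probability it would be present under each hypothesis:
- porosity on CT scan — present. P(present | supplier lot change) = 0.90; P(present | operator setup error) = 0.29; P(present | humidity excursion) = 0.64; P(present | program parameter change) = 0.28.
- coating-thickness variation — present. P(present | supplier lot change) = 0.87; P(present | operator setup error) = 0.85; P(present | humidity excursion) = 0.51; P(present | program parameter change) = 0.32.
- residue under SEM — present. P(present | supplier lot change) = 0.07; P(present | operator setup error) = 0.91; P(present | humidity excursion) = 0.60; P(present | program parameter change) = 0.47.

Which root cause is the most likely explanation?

operator setup error

Multiply each prior by the joint likelihood of the inspection result pattern:
  supplier lot change: 0.23 × 0.90 × 0.87 × 0.07 = 0.012606
  operator setup error: 0.28 × 0.29 × 0.85 × 0.91 = 0.062808
  humidity excursion: 0.21 × 0.64 × 0.51 × 0.60 = 0.041126
  program parameter change: 0.28 × 0.28 × 0.32 × 0.47 = 0.011791
Marginal likelihood of the evidence = 0.12833.
P(supplier lot change | evidence) ≈ 0.012606 / 0.12833 ≈ 0.098
P(operator setup error | evidence) ≈ 0.062808 / 0.12833 ≈ 0.489
P(humidity excursion | evidence) ≈ 0.041126 / 0.12833 ≈ 0.320
P(program parameter change | evidence) ≈ 0.011791 / 0.12833 ≈ 0.092
The largest is 0.489, so operator setup error is most probable.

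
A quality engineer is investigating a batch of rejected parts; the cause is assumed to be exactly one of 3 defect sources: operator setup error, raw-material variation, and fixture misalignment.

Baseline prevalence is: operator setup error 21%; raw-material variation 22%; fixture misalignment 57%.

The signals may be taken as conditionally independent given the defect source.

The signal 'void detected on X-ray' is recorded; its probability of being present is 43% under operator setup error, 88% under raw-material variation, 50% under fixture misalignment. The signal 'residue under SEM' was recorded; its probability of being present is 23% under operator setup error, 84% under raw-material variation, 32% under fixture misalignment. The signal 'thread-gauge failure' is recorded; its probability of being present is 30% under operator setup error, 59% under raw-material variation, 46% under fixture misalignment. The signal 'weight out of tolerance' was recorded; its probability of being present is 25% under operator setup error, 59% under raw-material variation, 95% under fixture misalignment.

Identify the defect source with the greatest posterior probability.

raw-material variation

By Bayes' rule with conditional independence, the unnormalized weight for each hypothesis is prior × ∏ likelihoods:
  operator setup error: 0.21 × 0.43 × 0.23 × 0.30 × 0.25 = 0.0015577
  raw-material variation: 0.22 × 0.88 × 0.84 × 0.59 × 0.59 = 0.056609
  fixture misalignment: 0.57 × 0.50 × 0.32 × 0.46 × 0.95 = 0.039854
Marginal likelihood of the evidence = 0.098021.
P(operator setup error | evidence) ≈ 0.0015577 / 0.098021 ≈ 0.016
P(raw-material variation | evidence) ≈ 0.056609 / 0.098021 ≈ 0.578
P(fixture misalignment | evidence) ≈ 0.039854 / 0.098021 ≈ 0.407
The largest is 0.578, so raw-material variation is most probable.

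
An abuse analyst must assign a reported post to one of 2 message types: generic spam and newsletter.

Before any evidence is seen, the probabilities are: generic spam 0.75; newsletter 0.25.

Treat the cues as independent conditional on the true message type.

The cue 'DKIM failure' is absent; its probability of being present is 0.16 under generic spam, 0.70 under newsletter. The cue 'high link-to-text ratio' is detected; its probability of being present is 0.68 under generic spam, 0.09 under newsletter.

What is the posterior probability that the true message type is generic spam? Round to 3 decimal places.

For each hypothesis, the unnormalized posterior weight is prior × product of the cue likelihoods (using 1 − P(present | H) for each absent cue):
  generic spam: 0.75 × (1 − 0.16) × 0.68 = 0.4284
  newsletter: 0.25 × (1 − 0.70) × 0.09 = 0.00675
Normalizing constant Z = 0.4284 + 0.00675 = 0.43515.
P(generic spam | evidence) = 0.4284 / 0.43515 ≈ 0.984.

0.984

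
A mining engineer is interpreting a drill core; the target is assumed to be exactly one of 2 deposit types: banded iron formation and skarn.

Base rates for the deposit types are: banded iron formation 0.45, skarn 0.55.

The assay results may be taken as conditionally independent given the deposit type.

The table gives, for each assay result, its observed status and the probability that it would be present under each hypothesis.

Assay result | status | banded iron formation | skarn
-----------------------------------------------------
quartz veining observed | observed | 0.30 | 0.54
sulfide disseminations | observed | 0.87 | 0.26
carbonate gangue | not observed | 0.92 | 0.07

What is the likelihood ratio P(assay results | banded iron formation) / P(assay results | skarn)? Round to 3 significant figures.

Joint likelihood of the assay result pattern under each hypothesis (using 1 − P(present | H) for each absent assay result):
  banded iron formation: 0.30 × 0.87 × (1 − 0.92) = 0.02088
  skarn: 0.54 × 0.26 × (1 − 0.07) = 0.13057
Bayes factor = 0.02088 / 0.13057 ≈ 0.160

0.160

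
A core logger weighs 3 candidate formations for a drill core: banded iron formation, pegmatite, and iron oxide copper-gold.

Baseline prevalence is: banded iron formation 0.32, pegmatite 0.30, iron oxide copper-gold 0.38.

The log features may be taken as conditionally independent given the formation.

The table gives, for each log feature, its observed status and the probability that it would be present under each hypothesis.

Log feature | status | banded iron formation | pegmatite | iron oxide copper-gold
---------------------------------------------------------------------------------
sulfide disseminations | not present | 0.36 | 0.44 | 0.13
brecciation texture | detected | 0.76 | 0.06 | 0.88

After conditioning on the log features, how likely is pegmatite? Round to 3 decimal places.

0.022

By Bayes' rule with conditional independence, the unnormalized weight for each hypothesis is prior × ∏ likelihoods (using 1 − P(present | H) for each absent log feature):
  banded iron formation: 0.32 × (1 − 0.36) × 0.76 = 0.15565
  pegmatite: 0.30 × (1 − 0.44) × 0.06 = 0.01008
  iron oxide copper-gold: 0.38 × (1 − 0.13) × 0.88 = 0.29093
The unnormalized weights sum to 0.45666.
P(pegmatite | evidence) = 0.01008 / 0.45666 ≈ 0.022.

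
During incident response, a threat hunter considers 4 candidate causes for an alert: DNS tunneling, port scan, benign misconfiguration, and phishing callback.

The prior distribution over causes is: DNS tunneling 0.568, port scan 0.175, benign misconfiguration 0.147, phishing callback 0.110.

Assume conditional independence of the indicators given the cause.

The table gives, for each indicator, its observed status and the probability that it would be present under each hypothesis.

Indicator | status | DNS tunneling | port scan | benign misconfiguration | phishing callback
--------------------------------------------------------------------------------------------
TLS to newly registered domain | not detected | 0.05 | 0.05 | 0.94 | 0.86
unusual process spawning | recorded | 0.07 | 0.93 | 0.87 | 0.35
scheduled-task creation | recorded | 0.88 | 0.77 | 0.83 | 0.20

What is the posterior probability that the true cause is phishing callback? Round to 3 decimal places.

0.007

By Bayes' rule with conditional independence, the unnormalized weight for each hypothesis is prior × ∏ likelihoods (using 1 − P(present | H) for each absent indicator):
  DNS tunneling: 0.568 × (1 − 0.05) × 0.07 × 0.88 = 0.033239
  port scan: 0.175 × (1 − 0.05) × 0.93 × 0.77 = 0.11905
  benign misconfiguration: 0.147 × (1 − 0.94) × 0.87 × 0.83 = 0.0063689
  phishing callback: 0.110 × (1 − 0.86) × 0.35 × 0.20 = 0.001078
The unnormalized weights sum to 0.15974.
P(phishing callback | evidence) = 0.001078 / 0.15974 ≈ 0.007.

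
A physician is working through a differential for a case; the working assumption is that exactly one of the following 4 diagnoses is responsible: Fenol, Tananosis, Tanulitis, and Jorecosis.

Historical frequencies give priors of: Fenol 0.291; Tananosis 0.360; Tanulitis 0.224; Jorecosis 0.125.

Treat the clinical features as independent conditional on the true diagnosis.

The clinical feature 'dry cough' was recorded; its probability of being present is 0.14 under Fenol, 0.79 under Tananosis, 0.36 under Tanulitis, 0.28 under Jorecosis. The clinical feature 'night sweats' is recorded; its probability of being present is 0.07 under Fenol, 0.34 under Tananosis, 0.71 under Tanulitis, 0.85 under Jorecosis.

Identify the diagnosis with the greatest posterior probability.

For each hypothesis, the unnormalized posterior weight is prior × product of the clinical feature likelihoods:
  Fenol: 0.291 × 0.14 × 0.07 = 0.0028518
  Tananosis: 0.360 × 0.79 × 0.34 = 0.096696
  Tanulitis: 0.224 × 0.36 × 0.71 = 0.057254
  Jorecosis: 0.125 × 0.28 × 0.85 = 0.02975
Marginal likelihood of the evidence = 0.18655.
P(Fenol | evidence) ≈ 0.0028518 / 0.18655 ≈ 0.015
P(Tananosis | evidence) ≈ 0.096696 / 0.18655 ≈ 0.518
P(Tanulitis | evidence) ≈ 0.057254 / 0.18655 ≈ 0.307
P(Jorecosis | evidence) ≈ 0.02975 / 0.18655 ≈ 0.159
The largest is 0.518, so Tananosis is most probable.

Tananosis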